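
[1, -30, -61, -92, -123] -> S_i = 1 + -31*i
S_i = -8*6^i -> [-8, -48, -288, -1728, -10368]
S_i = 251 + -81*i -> [251, 170, 89, 8, -73]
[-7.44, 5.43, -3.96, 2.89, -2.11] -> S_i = -7.44*(-0.73)^i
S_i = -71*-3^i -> [-71, 213, -639, 1917, -5751]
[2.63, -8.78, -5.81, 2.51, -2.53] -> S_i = Random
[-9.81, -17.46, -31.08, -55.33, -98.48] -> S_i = -9.81*1.78^i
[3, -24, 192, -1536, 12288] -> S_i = 3*-8^i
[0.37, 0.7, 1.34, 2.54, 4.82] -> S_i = 0.37*1.90^i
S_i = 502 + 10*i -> [502, 512, 522, 532, 542]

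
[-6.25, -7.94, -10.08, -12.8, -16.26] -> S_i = -6.25*1.27^i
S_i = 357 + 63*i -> [357, 420, 483, 546, 609]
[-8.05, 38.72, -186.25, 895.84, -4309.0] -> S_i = -8.05*(-4.81)^i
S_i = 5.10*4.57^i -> [5.1, 23.31, 106.51, 486.76, 2224.51]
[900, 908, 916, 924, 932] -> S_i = 900 + 8*i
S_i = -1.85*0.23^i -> [-1.85, -0.43, -0.1, -0.02, -0.01]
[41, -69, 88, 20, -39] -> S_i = Random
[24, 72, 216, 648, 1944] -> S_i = 24*3^i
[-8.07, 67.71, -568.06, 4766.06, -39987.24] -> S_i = -8.07*(-8.39)^i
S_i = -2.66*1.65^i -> [-2.66, -4.39, -7.24, -11.95, -19.72]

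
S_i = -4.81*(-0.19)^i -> [-4.81, 0.91, -0.17, 0.03, -0.01]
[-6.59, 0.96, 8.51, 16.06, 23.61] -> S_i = -6.59 + 7.55*i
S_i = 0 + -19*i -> [0, -19, -38, -57, -76]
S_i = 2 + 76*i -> [2, 78, 154, 230, 306]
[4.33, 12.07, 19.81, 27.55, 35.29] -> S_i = 4.33 + 7.74*i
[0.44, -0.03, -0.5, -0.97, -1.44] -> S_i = 0.44 + -0.47*i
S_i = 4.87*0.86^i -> [4.87, 4.19, 3.6, 3.1, 2.66]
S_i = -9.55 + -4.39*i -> [-9.55, -13.94, -18.33, -22.72, -27.11]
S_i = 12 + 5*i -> [12, 17, 22, 27, 32]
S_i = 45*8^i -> [45, 360, 2880, 23040, 184320]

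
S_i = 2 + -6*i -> [2, -4, -10, -16, -22]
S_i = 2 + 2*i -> [2, 4, 6, 8, 10]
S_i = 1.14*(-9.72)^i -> [1.14, -11.08, 107.71, -1046.9, 10175.83]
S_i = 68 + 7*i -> [68, 75, 82, 89, 96]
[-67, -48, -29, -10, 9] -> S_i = -67 + 19*i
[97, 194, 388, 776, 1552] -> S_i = 97*2^i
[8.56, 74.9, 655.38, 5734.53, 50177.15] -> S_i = 8.56*8.75^i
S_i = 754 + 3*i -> [754, 757, 760, 763, 766]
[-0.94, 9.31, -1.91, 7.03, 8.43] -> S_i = Random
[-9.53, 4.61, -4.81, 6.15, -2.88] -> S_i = Random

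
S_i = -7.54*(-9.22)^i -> [-7.54, 69.52, -640.96, 5909.68, -54487.27]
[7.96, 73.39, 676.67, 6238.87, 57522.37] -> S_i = 7.96*9.22^i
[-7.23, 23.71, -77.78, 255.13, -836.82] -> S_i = -7.23*(-3.28)^i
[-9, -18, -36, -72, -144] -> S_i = -9*2^i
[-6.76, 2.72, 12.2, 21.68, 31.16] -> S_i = -6.76 + 9.48*i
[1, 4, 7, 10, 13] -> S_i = 1 + 3*i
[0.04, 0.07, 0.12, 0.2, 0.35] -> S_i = 0.04*1.72^i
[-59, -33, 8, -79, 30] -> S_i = Random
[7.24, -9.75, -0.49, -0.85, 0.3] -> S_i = Random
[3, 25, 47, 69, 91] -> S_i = 3 + 22*i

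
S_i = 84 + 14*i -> [84, 98, 112, 126, 140]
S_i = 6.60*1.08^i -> [6.6, 7.13, 7.7, 8.31, 8.98]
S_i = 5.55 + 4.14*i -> [5.55, 9.69, 13.83, 17.97, 22.11]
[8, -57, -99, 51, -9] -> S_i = Random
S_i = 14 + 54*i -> [14, 68, 122, 176, 230]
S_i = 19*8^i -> [19, 152, 1216, 9728, 77824]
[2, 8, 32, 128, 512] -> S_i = 2*4^i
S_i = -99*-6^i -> [-99, 594, -3564, 21384, -128304]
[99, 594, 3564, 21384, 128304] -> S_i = 99*6^i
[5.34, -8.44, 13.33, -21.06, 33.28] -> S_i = 5.34*(-1.58)^i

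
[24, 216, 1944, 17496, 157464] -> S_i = 24*9^i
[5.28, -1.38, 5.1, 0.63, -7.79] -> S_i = Random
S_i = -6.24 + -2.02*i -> [-6.24, -8.26, -10.28, -12.3, -14.32]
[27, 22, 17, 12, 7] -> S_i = 27 + -5*i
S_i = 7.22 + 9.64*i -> [7.22, 16.86, 26.5, 36.14, 45.78]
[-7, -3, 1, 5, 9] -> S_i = -7 + 4*i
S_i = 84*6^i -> [84, 504, 3024, 18144, 108864]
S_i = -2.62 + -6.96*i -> [-2.62, -9.58, -16.54, -23.5, -30.46]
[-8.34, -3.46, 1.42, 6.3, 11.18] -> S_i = -8.34 + 4.88*i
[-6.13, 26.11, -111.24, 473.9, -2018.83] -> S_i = -6.13*(-4.26)^i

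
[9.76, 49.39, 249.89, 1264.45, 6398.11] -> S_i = 9.76*5.06^i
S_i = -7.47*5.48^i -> [-7.47, -40.94, -224.33, -1229.31, -6736.63]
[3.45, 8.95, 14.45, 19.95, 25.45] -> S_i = 3.45 + 5.50*i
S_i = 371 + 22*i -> [371, 393, 415, 437, 459]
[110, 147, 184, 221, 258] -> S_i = 110 + 37*i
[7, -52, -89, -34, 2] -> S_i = Random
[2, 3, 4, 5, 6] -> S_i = 2 + 1*i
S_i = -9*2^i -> [-9, -18, -36, -72, -144]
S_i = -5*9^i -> [-5, -45, -405, -3645, -32805]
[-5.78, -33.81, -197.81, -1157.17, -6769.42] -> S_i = -5.78*5.85^i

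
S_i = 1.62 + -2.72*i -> [1.62, -1.1, -3.82, -6.54, -9.26]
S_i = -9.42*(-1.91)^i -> [-9.42, 17.99, -34.37, 65.64, -125.37]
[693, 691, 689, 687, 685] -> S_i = 693 + -2*i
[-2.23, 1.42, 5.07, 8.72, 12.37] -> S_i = -2.23 + 3.65*i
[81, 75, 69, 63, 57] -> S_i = 81 + -6*i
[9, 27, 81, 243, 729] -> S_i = 9*3^i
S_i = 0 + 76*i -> [0, 76, 152, 228, 304]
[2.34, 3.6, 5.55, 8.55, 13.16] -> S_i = 2.34*1.54^i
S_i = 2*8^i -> [2, 16, 128, 1024, 8192]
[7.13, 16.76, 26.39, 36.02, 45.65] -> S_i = 7.13 + 9.63*i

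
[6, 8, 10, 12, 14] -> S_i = 6 + 2*i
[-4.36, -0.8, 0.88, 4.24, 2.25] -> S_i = Random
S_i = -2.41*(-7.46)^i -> [-2.41, 17.98, -134.12, 1000.54, -7464.01]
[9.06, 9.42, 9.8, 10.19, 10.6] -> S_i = 9.06*1.04^i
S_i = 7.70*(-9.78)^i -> [7.7, -75.31, 736.49, -7202.9, 70444.35]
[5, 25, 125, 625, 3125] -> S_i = 5*5^i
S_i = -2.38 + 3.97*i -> [-2.38, 1.59, 5.56, 9.53, 13.5]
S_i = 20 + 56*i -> [20, 76, 132, 188, 244]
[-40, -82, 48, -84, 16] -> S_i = Random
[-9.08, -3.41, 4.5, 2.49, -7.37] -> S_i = Random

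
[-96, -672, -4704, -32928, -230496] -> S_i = -96*7^i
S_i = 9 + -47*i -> [9, -38, -85, -132, -179]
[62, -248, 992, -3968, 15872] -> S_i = 62*-4^i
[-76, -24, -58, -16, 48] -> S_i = Random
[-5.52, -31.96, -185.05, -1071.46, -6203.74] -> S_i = -5.52*5.79^i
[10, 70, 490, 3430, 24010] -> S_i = 10*7^i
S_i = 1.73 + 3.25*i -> [1.73, 4.98, 8.23, 11.48, 14.73]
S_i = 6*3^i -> [6, 18, 54, 162, 486]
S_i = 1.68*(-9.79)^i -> [1.68, -16.45, 161.02, -1576.37, 15432.63]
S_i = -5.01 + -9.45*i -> [-5.01, -14.46, -23.91, -33.36, -42.81]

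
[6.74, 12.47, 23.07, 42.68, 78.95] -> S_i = 6.74*1.85^i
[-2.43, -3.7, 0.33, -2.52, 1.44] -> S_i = Random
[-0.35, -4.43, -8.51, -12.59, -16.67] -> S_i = -0.35 + -4.08*i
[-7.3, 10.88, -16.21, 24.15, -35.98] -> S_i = -7.30*(-1.49)^i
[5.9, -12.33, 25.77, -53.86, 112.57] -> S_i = 5.90*(-2.09)^i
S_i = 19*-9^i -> [19, -171, 1539, -13851, 124659]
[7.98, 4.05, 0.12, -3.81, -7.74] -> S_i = 7.98 + -3.93*i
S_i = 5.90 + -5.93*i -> [5.9, -0.03, -5.96, -11.89, -17.82]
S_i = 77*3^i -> [77, 231, 693, 2079, 6237]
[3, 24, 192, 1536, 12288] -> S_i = 3*8^i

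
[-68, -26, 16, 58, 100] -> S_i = -68 + 42*i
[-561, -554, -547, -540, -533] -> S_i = -561 + 7*i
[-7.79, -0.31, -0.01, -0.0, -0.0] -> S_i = -7.79*0.04^i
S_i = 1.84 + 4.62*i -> [1.84, 6.46, 11.08, 15.7, 20.32]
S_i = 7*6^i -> [7, 42, 252, 1512, 9072]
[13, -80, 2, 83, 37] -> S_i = Random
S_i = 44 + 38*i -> [44, 82, 120, 158, 196]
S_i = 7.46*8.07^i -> [7.46, 60.2, 485.83, 3920.66, 31639.74]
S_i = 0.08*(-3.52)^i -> [0.08, -0.28, 0.99, -3.49, 12.28]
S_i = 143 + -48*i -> [143, 95, 47, -1, -49]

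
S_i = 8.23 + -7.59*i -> [8.23, 0.64, -6.95, -14.54, -22.13]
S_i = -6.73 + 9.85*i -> [-6.73, 3.12, 12.97, 22.82, 32.67]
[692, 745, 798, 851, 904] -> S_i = 692 + 53*i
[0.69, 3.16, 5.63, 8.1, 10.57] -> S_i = 0.69 + 2.47*i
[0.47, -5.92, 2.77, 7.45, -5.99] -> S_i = Random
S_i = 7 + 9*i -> [7, 16, 25, 34, 43]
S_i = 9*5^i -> [9, 45, 225, 1125, 5625]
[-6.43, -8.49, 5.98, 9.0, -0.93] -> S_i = Random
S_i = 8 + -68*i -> [8, -60, -128, -196, -264]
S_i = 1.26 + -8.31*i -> [1.26, -7.05, -15.36, -23.67, -31.98]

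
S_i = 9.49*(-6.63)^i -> [9.49, -62.92, 417.15, -2765.71, 18336.66]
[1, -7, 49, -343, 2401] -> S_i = 1*-7^i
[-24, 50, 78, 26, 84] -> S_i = Random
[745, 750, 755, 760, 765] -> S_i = 745 + 5*i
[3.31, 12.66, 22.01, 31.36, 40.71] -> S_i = 3.31 + 9.35*i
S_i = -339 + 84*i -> [-339, -255, -171, -87, -3]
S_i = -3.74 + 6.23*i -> [-3.74, 2.49, 8.72, 14.95, 21.18]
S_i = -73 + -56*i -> [-73, -129, -185, -241, -297]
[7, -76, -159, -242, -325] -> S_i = 7 + -83*i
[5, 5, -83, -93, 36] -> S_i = Random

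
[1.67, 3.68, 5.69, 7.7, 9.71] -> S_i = 1.67 + 2.01*i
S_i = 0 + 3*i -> [0, 3, 6, 9, 12]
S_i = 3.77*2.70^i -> [3.77, 10.18, 27.48, 74.2, 200.35]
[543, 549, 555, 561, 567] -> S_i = 543 + 6*i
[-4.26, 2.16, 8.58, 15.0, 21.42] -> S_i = -4.26 + 6.42*i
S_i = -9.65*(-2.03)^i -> [-9.65, 19.59, -39.77, 80.73, -163.87]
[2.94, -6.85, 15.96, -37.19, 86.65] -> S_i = 2.94*(-2.33)^i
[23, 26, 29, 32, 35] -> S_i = 23 + 3*i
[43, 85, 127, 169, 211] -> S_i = 43 + 42*i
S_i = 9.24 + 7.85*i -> [9.24, 17.09, 24.94, 32.79, 40.64]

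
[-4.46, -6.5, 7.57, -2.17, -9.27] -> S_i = Random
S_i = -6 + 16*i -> [-6, 10, 26, 42, 58]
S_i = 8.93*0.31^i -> [8.93, 2.77, 0.86, 0.27, 0.08]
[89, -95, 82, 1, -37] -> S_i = Random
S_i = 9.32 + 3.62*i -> [9.32, 12.94, 16.56, 20.18, 23.8]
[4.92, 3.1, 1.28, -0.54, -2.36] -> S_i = 4.92 + -1.82*i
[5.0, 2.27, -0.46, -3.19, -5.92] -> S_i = 5.00 + -2.73*i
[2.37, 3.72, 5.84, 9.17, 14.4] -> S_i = 2.37*1.57^i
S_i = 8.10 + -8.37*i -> [8.1, -0.27, -8.64, -17.01, -25.38]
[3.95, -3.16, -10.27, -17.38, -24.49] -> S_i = 3.95 + -7.11*i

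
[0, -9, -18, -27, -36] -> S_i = 0 + -9*i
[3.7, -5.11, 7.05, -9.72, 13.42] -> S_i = 3.70*(-1.38)^i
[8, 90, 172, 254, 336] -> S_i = 8 + 82*i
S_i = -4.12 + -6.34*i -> [-4.12, -10.46, -16.8, -23.14, -29.48]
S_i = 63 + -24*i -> [63, 39, 15, -9, -33]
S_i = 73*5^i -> [73, 365, 1825, 9125, 45625]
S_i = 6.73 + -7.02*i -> [6.73, -0.29, -7.31, -14.33, -21.35]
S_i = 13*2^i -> [13, 26, 52, 104, 208]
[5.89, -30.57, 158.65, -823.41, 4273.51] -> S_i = 5.89*(-5.19)^i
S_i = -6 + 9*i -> [-6, 3, 12, 21, 30]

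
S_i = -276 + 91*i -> [-276, -185, -94, -3, 88]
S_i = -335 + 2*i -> [-335, -333, -331, -329, -327]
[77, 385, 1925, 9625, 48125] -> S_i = 77*5^i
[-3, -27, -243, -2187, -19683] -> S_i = -3*9^i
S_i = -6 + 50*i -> [-6, 44, 94, 144, 194]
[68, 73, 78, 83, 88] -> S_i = 68 + 5*i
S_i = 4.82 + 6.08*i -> [4.82, 10.9, 16.98, 23.06, 29.14]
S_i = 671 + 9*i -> [671, 680, 689, 698, 707]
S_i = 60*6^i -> [60, 360, 2160, 12960, 77760]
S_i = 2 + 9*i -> [2, 11, 20, 29, 38]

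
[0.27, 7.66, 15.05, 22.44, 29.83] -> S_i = 0.27 + 7.39*i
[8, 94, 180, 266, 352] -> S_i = 8 + 86*i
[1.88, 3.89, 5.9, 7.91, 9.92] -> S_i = 1.88 + 2.01*i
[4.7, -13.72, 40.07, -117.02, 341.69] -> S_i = 4.70*(-2.92)^i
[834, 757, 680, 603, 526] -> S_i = 834 + -77*i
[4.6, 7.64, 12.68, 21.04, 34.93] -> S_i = 4.60*1.66^i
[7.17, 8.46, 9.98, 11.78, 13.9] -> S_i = 7.17*1.18^i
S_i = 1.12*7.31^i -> [1.12, 8.19, 59.85, 437.49, 3198.07]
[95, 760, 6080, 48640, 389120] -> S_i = 95*8^i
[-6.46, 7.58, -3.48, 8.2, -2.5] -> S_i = Random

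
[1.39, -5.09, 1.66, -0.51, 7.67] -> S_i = Random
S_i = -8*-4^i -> [-8, 32, -128, 512, -2048]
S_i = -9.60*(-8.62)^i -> [-9.6, 82.75, -713.32, 6148.84, -53002.98]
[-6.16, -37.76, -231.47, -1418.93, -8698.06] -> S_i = -6.16*6.13^i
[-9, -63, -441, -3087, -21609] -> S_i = -9*7^i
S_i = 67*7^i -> [67, 469, 3283, 22981, 160867]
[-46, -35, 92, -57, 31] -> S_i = Random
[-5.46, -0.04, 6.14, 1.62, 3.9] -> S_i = Random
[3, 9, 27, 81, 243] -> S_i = 3*3^i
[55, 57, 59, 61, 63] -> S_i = 55 + 2*i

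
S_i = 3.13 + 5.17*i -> [3.13, 8.3, 13.47, 18.64, 23.81]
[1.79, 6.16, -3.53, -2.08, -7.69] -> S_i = Random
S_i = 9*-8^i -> [9, -72, 576, -4608, 36864]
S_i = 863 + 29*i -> [863, 892, 921, 950, 979]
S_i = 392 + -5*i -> [392, 387, 382, 377, 372]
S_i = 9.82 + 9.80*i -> [9.82, 19.62, 29.42, 39.22, 49.02]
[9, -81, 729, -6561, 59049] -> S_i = 9*-9^i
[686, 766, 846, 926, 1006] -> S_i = 686 + 80*i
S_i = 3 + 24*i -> [3, 27, 51, 75, 99]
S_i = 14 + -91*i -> [14, -77, -168, -259, -350]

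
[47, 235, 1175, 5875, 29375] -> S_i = 47*5^i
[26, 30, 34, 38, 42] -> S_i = 26 + 4*i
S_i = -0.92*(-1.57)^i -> [-0.92, 1.44, -2.27, 3.56, -5.59]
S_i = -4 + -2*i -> [-4, -6, -8, -10, -12]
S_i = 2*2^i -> [2, 4, 8, 16, 32]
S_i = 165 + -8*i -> [165, 157, 149, 141, 133]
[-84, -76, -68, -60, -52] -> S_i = -84 + 8*i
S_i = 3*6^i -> [3, 18, 108, 648, 3888]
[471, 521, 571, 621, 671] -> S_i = 471 + 50*i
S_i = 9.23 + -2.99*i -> [9.23, 6.24, 3.25, 0.26, -2.73]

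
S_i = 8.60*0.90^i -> [8.6, 7.74, 6.97, 6.27, 5.64]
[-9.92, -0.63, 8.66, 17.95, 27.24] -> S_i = -9.92 + 9.29*i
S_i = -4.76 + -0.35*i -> [-4.76, -5.11, -5.46, -5.81, -6.16]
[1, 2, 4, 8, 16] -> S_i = 1*2^i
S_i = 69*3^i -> [69, 207, 621, 1863, 5589]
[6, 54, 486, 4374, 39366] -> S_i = 6*9^i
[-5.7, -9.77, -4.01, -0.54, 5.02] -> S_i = Random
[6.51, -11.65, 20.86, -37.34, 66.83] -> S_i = 6.51*(-1.79)^i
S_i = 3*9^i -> [3, 27, 243, 2187, 19683]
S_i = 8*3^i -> [8, 24, 72, 216, 648]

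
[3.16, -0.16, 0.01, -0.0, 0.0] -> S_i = 3.16*(-0.05)^i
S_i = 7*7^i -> [7, 49, 343, 2401, 16807]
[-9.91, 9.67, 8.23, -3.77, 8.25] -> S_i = Random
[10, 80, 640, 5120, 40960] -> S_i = 10*8^i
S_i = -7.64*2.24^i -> [-7.64, -17.11, -38.33, -85.87, -192.35]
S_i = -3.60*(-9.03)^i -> [-3.6, 32.51, -293.55, 2650.73, -23936.11]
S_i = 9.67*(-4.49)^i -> [9.67, -43.42, 194.95, -875.32, 3930.17]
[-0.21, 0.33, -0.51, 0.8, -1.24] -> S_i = -0.21*(-1.56)^i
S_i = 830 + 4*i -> [830, 834, 838, 842, 846]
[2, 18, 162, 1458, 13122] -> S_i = 2*9^i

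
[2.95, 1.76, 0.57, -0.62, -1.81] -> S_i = 2.95 + -1.19*i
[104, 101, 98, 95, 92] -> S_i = 104 + -3*i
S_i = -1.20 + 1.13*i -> [-1.2, -0.07, 1.06, 2.19, 3.32]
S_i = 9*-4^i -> [9, -36, 144, -576, 2304]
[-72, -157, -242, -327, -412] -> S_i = -72 + -85*i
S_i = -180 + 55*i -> [-180, -125, -70, -15, 40]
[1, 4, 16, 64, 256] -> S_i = 1*4^i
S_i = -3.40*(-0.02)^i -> [-3.4, 0.07, -0.0, 0.0, -0.0]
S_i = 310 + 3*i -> [310, 313, 316, 319, 322]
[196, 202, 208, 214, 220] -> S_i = 196 + 6*i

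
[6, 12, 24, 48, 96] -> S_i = 6*2^i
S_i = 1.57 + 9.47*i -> [1.57, 11.04, 20.51, 29.98, 39.45]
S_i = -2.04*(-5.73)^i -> [-2.04, 11.69, -66.98, 383.79, -2199.12]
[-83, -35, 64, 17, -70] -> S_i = Random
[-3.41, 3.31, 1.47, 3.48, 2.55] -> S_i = Random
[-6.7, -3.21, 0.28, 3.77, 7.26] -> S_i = -6.70 + 3.49*i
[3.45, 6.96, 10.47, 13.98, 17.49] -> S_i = 3.45 + 3.51*i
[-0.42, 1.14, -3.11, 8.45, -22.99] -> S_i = -0.42*(-2.72)^i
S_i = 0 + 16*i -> [0, 16, 32, 48, 64]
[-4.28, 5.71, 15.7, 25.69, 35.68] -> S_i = -4.28 + 9.99*i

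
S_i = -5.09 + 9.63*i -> [-5.09, 4.54, 14.17, 23.8, 33.43]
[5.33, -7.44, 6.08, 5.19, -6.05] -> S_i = Random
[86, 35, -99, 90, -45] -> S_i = Random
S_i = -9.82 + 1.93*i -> [-9.82, -7.89, -5.96, -4.03, -2.1]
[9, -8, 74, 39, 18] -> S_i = Random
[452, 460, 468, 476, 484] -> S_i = 452 + 8*i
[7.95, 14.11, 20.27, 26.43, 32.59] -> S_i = 7.95 + 6.16*i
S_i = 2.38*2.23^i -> [2.38, 5.31, 11.84, 26.39, 58.86]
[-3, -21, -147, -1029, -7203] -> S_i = -3*7^i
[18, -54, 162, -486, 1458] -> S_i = 18*-3^i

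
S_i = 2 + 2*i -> [2, 4, 6, 8, 10]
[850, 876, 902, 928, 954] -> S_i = 850 + 26*i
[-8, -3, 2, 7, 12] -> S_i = -8 + 5*i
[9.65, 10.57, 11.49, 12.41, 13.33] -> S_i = 9.65 + 0.92*i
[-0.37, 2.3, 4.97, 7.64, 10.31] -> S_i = -0.37 + 2.67*i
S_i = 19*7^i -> [19, 133, 931, 6517, 45619]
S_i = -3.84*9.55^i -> [-3.84, -36.67, -350.22, -3344.58, -31940.72]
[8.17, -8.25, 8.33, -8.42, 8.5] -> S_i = 8.17*(-1.01)^i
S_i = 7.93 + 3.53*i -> [7.93, 11.46, 14.99, 18.52, 22.05]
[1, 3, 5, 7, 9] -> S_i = 1 + 2*i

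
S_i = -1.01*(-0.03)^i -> [-1.01, 0.03, -0.0, 0.0, -0.0]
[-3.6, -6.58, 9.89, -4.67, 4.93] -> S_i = Random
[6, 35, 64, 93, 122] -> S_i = 6 + 29*i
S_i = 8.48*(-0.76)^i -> [8.48, -6.44, 4.9, -3.72, 2.83]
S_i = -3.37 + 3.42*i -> [-3.37, 0.05, 3.47, 6.89, 10.31]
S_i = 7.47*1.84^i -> [7.47, 13.74, 25.29, 46.53, 85.62]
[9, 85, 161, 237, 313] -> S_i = 9 + 76*i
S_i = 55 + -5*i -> [55, 50, 45, 40, 35]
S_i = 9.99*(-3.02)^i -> [9.99, -30.17, 91.11, -275.16, 830.99]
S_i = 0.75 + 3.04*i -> [0.75, 3.79, 6.83, 9.87, 12.91]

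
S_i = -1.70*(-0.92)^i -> [-1.7, 1.56, -1.44, 1.32, -1.22]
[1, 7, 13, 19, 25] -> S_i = 1 + 6*i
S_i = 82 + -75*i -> [82, 7, -68, -143, -218]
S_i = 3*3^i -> [3, 9, 27, 81, 243]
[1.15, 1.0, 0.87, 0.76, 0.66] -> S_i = 1.15*0.87^i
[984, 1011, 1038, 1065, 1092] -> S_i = 984 + 27*i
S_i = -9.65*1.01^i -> [-9.65, -9.75, -9.84, -9.94, -10.04]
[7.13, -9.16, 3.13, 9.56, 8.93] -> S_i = Random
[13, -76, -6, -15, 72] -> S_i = Random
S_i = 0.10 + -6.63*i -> [0.1, -6.53, -13.16, -19.79, -26.42]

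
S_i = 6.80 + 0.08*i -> [6.8, 6.88, 6.96, 7.04, 7.12]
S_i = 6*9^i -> [6, 54, 486, 4374, 39366]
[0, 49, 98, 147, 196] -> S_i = 0 + 49*i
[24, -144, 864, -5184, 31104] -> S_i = 24*-6^i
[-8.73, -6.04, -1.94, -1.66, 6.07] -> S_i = Random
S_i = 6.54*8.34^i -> [6.54, 54.54, 454.89, 3793.81, 31640.4]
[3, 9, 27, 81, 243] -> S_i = 3*3^i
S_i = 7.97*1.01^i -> [7.97, 8.05, 8.13, 8.21, 8.29]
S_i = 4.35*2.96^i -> [4.35, 12.88, 38.11, 112.81, 333.93]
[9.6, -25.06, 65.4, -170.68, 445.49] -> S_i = 9.60*(-2.61)^i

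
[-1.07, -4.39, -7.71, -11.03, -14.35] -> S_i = -1.07 + -3.32*i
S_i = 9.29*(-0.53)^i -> [9.29, -4.92, 2.61, -1.38, 0.73]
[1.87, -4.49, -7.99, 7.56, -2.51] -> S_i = Random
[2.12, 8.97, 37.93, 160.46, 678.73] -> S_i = 2.12*4.23^i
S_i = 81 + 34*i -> [81, 115, 149, 183, 217]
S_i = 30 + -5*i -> [30, 25, 20, 15, 10]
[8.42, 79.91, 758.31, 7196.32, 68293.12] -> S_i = 8.42*9.49^i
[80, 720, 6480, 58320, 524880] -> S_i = 80*9^i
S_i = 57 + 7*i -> [57, 64, 71, 78, 85]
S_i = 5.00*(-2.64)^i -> [5.0, -13.2, 34.85, -92.0, 242.88]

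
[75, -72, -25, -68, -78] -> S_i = Random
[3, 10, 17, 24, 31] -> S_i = 3 + 7*i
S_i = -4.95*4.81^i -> [-4.95, -23.81, -114.52, -550.86, -2649.63]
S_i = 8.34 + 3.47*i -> [8.34, 11.81, 15.28, 18.75, 22.22]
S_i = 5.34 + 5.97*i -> [5.34, 11.31, 17.28, 23.25, 29.22]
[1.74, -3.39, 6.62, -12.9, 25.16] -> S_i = 1.74*(-1.95)^i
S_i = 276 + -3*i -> [276, 273, 270, 267, 264]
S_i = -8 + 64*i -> [-8, 56, 120, 184, 248]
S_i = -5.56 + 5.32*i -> [-5.56, -0.24, 5.08, 10.4, 15.72]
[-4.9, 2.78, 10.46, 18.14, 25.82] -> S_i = -4.90 + 7.68*i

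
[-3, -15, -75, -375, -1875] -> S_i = -3*5^i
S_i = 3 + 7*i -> [3, 10, 17, 24, 31]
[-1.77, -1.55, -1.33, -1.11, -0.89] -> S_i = -1.77 + 0.22*i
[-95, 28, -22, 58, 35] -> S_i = Random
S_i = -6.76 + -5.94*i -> [-6.76, -12.7, -18.64, -24.58, -30.52]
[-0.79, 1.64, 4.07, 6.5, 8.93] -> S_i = -0.79 + 2.43*i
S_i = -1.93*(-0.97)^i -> [-1.93, 1.87, -1.82, 1.76, -1.71]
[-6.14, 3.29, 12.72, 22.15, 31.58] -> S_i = -6.14 + 9.43*i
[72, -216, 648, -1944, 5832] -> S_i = 72*-3^i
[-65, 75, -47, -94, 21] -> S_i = Random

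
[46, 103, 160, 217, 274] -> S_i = 46 + 57*i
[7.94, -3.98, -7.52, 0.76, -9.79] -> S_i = Random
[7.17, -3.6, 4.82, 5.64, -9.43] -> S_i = Random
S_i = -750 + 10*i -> [-750, -740, -730, -720, -710]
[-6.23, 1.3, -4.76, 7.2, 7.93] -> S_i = Random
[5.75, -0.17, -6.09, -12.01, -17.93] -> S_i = 5.75 + -5.92*i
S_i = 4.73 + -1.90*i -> [4.73, 2.83, 0.93, -0.97, -2.87]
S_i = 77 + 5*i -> [77, 82, 87, 92, 97]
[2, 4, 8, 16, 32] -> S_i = 2*2^i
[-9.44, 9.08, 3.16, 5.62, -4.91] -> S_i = Random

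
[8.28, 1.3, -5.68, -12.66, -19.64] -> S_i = 8.28 + -6.98*i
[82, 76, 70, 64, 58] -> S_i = 82 + -6*i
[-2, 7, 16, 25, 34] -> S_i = -2 + 9*i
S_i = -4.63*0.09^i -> [-4.63, -0.42, -0.04, -0.0, -0.0]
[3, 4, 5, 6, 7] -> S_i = 3 + 1*i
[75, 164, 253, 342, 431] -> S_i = 75 + 89*i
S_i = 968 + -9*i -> [968, 959, 950, 941, 932]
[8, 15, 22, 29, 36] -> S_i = 8 + 7*i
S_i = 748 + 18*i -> [748, 766, 784, 802, 820]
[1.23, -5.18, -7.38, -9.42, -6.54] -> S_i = Random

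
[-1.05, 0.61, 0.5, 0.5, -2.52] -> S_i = Random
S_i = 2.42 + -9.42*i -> [2.42, -7.0, -16.42, -25.84, -35.26]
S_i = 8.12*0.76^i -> [8.12, 6.17, 4.69, 3.56, 2.71]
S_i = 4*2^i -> [4, 8, 16, 32, 64]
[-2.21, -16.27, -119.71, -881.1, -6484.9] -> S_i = -2.21*7.36^i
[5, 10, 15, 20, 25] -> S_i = 5 + 5*i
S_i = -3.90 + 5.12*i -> [-3.9, 1.22, 6.34, 11.46, 16.58]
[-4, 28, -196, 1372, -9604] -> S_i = -4*-7^i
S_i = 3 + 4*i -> [3, 7, 11, 15, 19]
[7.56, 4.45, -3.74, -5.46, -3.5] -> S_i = Random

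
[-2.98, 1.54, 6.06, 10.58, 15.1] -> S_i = -2.98 + 4.52*i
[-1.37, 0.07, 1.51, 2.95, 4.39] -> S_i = -1.37 + 1.44*i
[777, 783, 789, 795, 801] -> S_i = 777 + 6*i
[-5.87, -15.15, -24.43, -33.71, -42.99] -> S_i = -5.87 + -9.28*i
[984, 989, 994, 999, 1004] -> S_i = 984 + 5*i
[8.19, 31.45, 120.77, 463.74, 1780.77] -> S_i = 8.19*3.84^i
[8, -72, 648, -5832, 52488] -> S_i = 8*-9^i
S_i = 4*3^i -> [4, 12, 36, 108, 324]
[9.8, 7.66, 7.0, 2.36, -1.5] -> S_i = Random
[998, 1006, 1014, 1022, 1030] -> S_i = 998 + 8*i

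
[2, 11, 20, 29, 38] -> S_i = 2 + 9*i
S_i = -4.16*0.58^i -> [-4.16, -2.41, -1.4, -0.81, -0.47]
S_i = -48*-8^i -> [-48, 384, -3072, 24576, -196608]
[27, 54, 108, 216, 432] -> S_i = 27*2^i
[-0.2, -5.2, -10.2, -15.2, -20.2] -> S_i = -0.20 + -5.00*i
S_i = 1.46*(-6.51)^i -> [1.46, -9.5, 61.87, -402.81, 2622.27]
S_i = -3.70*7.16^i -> [-3.7, -26.49, -189.68, -1358.13, -9724.2]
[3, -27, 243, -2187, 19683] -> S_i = 3*-9^i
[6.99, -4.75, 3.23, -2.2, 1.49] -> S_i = 6.99*(-0.68)^i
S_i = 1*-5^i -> [1, -5, 25, -125, 625]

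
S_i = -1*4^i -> [-1, -4, -16, -64, -256]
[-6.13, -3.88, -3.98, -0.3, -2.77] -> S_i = Random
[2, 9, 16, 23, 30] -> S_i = 2 + 7*i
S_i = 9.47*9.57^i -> [9.47, 90.63, 867.31, 8300.15, 79432.41]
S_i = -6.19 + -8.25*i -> [-6.19, -14.44, -22.69, -30.94, -39.19]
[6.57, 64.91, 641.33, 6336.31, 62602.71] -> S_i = 6.57*9.88^i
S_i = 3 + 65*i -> [3, 68, 133, 198, 263]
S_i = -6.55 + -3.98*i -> [-6.55, -10.53, -14.51, -18.49, -22.47]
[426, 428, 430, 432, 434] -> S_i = 426 + 2*i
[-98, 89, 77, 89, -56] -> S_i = Random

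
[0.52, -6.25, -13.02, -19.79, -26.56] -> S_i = 0.52 + -6.77*i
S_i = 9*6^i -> [9, 54, 324, 1944, 11664]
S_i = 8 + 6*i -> [8, 14, 20, 26, 32]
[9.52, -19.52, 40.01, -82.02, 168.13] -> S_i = 9.52*(-2.05)^i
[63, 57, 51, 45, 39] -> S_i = 63 + -6*i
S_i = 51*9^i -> [51, 459, 4131, 37179, 334611]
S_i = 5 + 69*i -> [5, 74, 143, 212, 281]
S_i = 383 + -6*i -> [383, 377, 371, 365, 359]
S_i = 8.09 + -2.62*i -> [8.09, 5.47, 2.85, 0.23, -2.39]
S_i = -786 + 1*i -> [-786, -785, -784, -783, -782]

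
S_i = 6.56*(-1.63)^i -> [6.56, -10.69, 17.43, -28.41, 46.31]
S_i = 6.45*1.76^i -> [6.45, 11.35, 19.98, 35.16, 61.89]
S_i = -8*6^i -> [-8, -48, -288, -1728, -10368]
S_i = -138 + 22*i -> [-138, -116, -94, -72, -50]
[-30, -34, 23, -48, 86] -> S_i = Random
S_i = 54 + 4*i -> [54, 58, 62, 66, 70]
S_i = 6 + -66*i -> [6, -60, -126, -192, -258]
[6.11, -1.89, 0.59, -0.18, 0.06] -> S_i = 6.11*(-0.31)^i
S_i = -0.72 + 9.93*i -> [-0.72, 9.21, 19.14, 29.07, 39.0]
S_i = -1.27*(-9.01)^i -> [-1.27, 11.44, -103.1, 928.92, -8369.56]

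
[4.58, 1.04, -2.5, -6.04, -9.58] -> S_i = 4.58 + -3.54*i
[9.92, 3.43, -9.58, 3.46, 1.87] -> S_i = Random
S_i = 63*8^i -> [63, 504, 4032, 32256, 258048]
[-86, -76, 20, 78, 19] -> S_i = Random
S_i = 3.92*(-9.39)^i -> [3.92, -36.81, 345.63, -3245.51, 30475.33]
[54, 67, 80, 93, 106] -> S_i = 54 + 13*i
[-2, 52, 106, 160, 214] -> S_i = -2 + 54*i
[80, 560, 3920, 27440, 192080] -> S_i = 80*7^i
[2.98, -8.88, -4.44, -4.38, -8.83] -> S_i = Random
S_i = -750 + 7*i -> [-750, -743, -736, -729, -722]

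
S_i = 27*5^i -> [27, 135, 675, 3375, 16875]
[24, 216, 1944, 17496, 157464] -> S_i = 24*9^i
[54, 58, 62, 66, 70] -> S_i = 54 + 4*i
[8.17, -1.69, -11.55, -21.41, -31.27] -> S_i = 8.17 + -9.86*i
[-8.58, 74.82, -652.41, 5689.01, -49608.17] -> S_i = -8.58*(-8.72)^i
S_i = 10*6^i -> [10, 60, 360, 2160, 12960]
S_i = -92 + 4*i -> [-92, -88, -84, -80, -76]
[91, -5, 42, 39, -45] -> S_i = Random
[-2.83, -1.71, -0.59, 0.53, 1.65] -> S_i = -2.83 + 1.12*i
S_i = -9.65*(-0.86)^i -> [-9.65, 8.3, -7.14, 6.14, -5.28]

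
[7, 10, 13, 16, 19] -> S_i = 7 + 3*i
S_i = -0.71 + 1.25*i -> [-0.71, 0.54, 1.79, 3.04, 4.29]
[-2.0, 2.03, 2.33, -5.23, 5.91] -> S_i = Random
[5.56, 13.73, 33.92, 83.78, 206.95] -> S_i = 5.56*2.47^i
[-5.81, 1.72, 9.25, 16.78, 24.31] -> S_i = -5.81 + 7.53*i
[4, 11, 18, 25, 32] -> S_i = 4 + 7*i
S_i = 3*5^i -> [3, 15, 75, 375, 1875]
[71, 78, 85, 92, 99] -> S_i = 71 + 7*i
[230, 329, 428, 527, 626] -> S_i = 230 + 99*i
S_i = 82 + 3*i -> [82, 85, 88, 91, 94]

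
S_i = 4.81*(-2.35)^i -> [4.81, -11.3, 26.56, -62.42, 146.7]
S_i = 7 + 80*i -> [7, 87, 167, 247, 327]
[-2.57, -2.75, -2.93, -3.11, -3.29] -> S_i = -2.57 + -0.18*i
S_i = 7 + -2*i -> [7, 5, 3, 1, -1]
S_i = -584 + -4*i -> [-584, -588, -592, -596, -600]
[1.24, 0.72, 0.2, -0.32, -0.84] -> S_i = 1.24 + -0.52*i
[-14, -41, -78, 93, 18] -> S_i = Random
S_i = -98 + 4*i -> [-98, -94, -90, -86, -82]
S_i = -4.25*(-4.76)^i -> [-4.25, 20.23, -96.29, 458.36, -2181.81]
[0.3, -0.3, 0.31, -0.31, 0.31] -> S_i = 0.30*(-1.01)^i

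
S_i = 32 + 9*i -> [32, 41, 50, 59, 68]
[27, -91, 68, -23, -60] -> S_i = Random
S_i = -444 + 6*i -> [-444, -438, -432, -426, -420]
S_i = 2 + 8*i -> [2, 10, 18, 26, 34]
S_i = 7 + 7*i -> [7, 14, 21, 28, 35]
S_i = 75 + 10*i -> [75, 85, 95, 105, 115]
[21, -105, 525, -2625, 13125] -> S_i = 21*-5^i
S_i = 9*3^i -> [9, 27, 81, 243, 729]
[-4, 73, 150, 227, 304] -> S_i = -4 + 77*i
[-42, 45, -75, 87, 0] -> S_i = Random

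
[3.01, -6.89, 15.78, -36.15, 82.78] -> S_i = 3.01*(-2.29)^i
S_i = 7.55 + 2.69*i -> [7.55, 10.24, 12.93, 15.62, 18.31]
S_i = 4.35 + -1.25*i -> [4.35, 3.1, 1.85, 0.6, -0.65]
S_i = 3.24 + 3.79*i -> [3.24, 7.03, 10.82, 14.61, 18.4]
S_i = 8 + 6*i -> [8, 14, 20, 26, 32]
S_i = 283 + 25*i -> [283, 308, 333, 358, 383]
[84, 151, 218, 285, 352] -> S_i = 84 + 67*i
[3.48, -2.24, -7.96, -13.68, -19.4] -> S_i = 3.48 + -5.72*i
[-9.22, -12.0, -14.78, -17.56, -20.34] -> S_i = -9.22 + -2.78*i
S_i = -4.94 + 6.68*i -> [-4.94, 1.74, 8.42, 15.1, 21.78]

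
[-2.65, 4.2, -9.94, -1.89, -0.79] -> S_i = Random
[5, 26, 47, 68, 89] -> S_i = 5 + 21*i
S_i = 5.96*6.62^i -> [5.96, 39.46, 261.19, 1729.1, 11446.65]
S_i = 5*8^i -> [5, 40, 320, 2560, 20480]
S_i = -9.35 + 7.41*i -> [-9.35, -1.94, 5.47, 12.88, 20.29]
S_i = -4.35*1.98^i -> [-4.35, -8.61, -17.05, -33.77, -66.86]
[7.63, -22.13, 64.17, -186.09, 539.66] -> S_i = 7.63*(-2.90)^i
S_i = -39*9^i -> [-39, -351, -3159, -28431, -255879]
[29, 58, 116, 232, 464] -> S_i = 29*2^i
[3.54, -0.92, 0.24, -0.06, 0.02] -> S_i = 3.54*(-0.26)^i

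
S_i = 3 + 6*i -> [3, 9, 15, 21, 27]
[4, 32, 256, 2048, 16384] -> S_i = 4*8^i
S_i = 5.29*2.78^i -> [5.29, 14.71, 40.88, 113.66, 315.96]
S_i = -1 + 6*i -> [-1, 5, 11, 17, 23]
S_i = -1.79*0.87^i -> [-1.79, -1.56, -1.35, -1.18, -1.03]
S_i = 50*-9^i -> [50, -450, 4050, -36450, 328050]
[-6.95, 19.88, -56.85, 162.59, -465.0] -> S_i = -6.95*(-2.86)^i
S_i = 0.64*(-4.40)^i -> [0.64, -2.82, 12.39, -54.52, 239.88]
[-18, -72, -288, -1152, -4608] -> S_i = -18*4^i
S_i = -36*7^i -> [-36, -252, -1764, -12348, -86436]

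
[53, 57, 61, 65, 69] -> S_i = 53 + 4*i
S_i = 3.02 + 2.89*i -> [3.02, 5.91, 8.8, 11.69, 14.58]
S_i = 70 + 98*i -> [70, 168, 266, 364, 462]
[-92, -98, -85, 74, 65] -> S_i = Random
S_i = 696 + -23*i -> [696, 673, 650, 627, 604]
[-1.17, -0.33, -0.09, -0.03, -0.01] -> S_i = -1.17*0.28^i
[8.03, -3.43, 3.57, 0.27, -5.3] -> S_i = Random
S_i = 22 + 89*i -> [22, 111, 200, 289, 378]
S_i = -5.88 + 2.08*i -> [-5.88, -3.8, -1.72, 0.36, 2.44]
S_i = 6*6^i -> [6, 36, 216, 1296, 7776]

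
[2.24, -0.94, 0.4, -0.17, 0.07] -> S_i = 2.24*(-0.42)^i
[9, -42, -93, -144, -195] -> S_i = 9 + -51*i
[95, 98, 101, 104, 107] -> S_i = 95 + 3*i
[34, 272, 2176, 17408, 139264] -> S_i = 34*8^i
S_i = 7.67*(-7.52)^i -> [7.67, -57.68, 433.74, -3261.74, 24528.26]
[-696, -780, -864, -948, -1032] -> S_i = -696 + -84*i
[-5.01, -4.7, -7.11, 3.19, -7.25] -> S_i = Random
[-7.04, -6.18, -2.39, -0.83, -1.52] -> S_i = Random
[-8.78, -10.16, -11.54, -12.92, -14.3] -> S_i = -8.78 + -1.38*i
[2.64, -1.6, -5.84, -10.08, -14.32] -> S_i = 2.64 + -4.24*i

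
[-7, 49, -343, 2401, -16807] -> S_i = -7*-7^i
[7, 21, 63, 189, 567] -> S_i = 7*3^i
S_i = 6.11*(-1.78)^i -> [6.11, -10.88, 19.36, -34.46, 61.34]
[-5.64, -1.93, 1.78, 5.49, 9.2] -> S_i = -5.64 + 3.71*i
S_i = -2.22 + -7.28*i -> [-2.22, -9.5, -16.78, -24.06, -31.34]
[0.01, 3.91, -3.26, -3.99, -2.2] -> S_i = Random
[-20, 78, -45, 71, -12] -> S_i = Random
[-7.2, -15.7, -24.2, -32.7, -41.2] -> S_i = -7.20 + -8.50*i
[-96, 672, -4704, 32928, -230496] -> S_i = -96*-7^i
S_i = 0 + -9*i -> [0, -9, -18, -27, -36]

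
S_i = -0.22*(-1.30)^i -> [-0.22, 0.29, -0.37, 0.48, -0.63]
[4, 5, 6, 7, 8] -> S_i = 4 + 1*i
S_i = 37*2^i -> [37, 74, 148, 296, 592]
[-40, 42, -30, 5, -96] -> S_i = Random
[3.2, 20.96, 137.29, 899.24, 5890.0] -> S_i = 3.20*6.55^i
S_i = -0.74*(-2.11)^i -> [-0.74, 1.56, -3.29, 6.95, -14.67]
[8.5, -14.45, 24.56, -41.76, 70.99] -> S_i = 8.50*(-1.70)^i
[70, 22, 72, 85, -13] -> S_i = Random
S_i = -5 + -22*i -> [-5, -27, -49, -71, -93]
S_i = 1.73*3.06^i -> [1.73, 5.29, 16.2, 49.57, 151.68]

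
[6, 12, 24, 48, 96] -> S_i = 6*2^i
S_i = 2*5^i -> [2, 10, 50, 250, 1250]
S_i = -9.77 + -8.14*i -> [-9.77, -17.91, -26.05, -34.19, -42.33]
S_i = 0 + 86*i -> [0, 86, 172, 258, 344]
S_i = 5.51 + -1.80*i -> [5.51, 3.71, 1.91, 0.11, -1.69]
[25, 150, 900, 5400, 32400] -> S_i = 25*6^i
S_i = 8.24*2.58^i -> [8.24, 21.26, 54.85, 141.51, 365.1]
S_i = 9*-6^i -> [9, -54, 324, -1944, 11664]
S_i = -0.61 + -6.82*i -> [-0.61, -7.43, -14.25, -21.07, -27.89]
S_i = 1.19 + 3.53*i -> [1.19, 4.72, 8.25, 11.78, 15.31]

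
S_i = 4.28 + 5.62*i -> [4.28, 9.9, 15.52, 21.14, 26.76]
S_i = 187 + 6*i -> [187, 193, 199, 205, 211]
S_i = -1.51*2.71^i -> [-1.51, -4.09, -11.09, -30.05, -81.44]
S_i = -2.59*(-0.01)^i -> [-2.59, 0.03, -0.0, 0.0, -0.0]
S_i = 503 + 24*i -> [503, 527, 551, 575, 599]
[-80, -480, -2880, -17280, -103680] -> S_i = -80*6^i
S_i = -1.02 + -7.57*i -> [-1.02, -8.59, -16.16, -23.73, -31.3]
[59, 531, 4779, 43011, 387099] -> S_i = 59*9^i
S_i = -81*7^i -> [-81, -567, -3969, -27783, -194481]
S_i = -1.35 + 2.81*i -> [-1.35, 1.46, 4.27, 7.08, 9.89]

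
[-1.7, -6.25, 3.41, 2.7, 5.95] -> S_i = Random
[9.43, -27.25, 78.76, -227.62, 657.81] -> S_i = 9.43*(-2.89)^i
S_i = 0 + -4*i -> [0, -4, -8, -12, -16]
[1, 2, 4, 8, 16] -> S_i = 1*2^i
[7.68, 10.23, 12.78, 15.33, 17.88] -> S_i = 7.68 + 2.55*i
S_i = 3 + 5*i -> [3, 8, 13, 18, 23]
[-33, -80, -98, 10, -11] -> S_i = Random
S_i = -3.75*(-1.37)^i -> [-3.75, 5.14, -7.04, 9.64, -13.21]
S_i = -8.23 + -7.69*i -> [-8.23, -15.92, -23.61, -31.3, -38.99]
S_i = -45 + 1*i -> [-45, -44, -43, -42, -41]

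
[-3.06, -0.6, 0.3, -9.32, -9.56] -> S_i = Random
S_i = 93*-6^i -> [93, -558, 3348, -20088, 120528]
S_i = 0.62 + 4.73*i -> [0.62, 5.35, 10.08, 14.81, 19.54]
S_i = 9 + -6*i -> [9, 3, -3, -9, -15]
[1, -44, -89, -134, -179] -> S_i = 1 + -45*i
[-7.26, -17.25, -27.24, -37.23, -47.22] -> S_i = -7.26 + -9.99*i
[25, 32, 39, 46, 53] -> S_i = 25 + 7*i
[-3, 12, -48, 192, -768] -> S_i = -3*-4^i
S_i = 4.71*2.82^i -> [4.71, 13.28, 37.46, 105.63, 297.86]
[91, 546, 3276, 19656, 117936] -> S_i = 91*6^i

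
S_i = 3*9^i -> [3, 27, 243, 2187, 19683]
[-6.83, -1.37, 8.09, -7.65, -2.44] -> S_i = Random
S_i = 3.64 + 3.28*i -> [3.64, 6.92, 10.2, 13.48, 16.76]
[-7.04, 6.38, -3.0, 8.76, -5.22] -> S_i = Random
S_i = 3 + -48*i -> [3, -45, -93, -141, -189]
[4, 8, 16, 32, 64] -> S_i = 4*2^i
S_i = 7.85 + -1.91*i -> [7.85, 5.94, 4.03, 2.12, 0.21]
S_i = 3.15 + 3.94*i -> [3.15, 7.09, 11.03, 14.97, 18.91]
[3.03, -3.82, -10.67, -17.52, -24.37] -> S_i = 3.03 + -6.85*i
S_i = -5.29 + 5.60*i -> [-5.29, 0.31, 5.91, 11.51, 17.11]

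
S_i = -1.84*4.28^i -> [-1.84, -7.88, -33.71, -144.26, -617.44]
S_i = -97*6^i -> [-97, -582, -3492, -20952, -125712]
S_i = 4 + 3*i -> [4, 7, 10, 13, 16]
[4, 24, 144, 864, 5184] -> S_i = 4*6^i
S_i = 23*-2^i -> [23, -46, 92, -184, 368]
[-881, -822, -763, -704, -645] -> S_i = -881 + 59*i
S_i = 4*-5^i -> [4, -20, 100, -500, 2500]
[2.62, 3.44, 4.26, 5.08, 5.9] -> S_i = 2.62 + 0.82*i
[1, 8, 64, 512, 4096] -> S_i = 1*8^i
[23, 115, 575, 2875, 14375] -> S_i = 23*5^i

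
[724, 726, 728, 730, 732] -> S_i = 724 + 2*i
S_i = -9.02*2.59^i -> [-9.02, -23.36, -60.51, -156.71, -405.89]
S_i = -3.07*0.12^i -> [-3.07, -0.37, -0.04, -0.01, -0.0]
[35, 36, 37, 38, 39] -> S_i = 35 + 1*i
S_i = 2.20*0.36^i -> [2.2, 0.79, 0.29, 0.1, 0.04]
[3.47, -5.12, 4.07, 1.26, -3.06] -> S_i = Random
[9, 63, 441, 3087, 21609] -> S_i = 9*7^i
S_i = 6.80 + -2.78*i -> [6.8, 4.02, 1.24, -1.54, -4.32]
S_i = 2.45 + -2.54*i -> [2.45, -0.09, -2.63, -5.17, -7.71]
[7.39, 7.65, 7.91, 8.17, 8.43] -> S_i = 7.39 + 0.26*i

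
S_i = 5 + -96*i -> [5, -91, -187, -283, -379]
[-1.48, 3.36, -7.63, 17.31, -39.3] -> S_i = -1.48*(-2.27)^i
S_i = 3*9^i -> [3, 27, 243, 2187, 19683]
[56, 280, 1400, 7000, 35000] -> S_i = 56*5^i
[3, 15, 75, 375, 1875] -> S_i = 3*5^i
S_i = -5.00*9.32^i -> [-5.0, -46.6, -434.31, -4047.79, -37725.38]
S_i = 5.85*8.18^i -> [5.85, 47.85, 391.44, 3201.96, 26192.03]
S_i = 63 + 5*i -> [63, 68, 73, 78, 83]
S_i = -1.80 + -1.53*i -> [-1.8, -3.33, -4.86, -6.39, -7.92]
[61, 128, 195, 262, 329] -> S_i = 61 + 67*i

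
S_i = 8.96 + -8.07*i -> [8.96, 0.89, -7.18, -15.25, -23.32]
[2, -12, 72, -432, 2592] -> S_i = 2*-6^i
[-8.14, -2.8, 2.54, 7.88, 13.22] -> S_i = -8.14 + 5.34*i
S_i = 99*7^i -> [99, 693, 4851, 33957, 237699]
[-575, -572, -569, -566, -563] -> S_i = -575 + 3*i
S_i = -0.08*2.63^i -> [-0.08, -0.21, -0.55, -1.46, -3.83]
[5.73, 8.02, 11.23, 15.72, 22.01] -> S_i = 5.73*1.40^i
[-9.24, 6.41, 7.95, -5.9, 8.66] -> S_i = Random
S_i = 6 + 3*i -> [6, 9, 12, 15, 18]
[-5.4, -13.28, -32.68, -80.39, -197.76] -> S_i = -5.40*2.46^i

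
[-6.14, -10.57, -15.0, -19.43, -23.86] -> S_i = -6.14 + -4.43*i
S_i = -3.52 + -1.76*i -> [-3.52, -5.28, -7.04, -8.8, -10.56]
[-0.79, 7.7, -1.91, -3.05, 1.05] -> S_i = Random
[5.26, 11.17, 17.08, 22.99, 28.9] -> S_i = 5.26 + 5.91*i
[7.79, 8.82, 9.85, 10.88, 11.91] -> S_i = 7.79 + 1.03*i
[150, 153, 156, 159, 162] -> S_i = 150 + 3*i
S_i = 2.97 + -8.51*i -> [2.97, -5.54, -14.05, -22.56, -31.07]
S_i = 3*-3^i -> [3, -9, 27, -81, 243]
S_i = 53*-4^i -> [53, -212, 848, -3392, 13568]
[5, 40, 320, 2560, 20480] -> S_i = 5*8^i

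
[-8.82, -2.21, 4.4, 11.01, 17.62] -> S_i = -8.82 + 6.61*i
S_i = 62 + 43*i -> [62, 105, 148, 191, 234]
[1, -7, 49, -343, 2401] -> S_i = 1*-7^i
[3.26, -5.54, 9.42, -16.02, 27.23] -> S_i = 3.26*(-1.70)^i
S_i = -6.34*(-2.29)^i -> [-6.34, 14.52, -33.25, 76.14, -174.35]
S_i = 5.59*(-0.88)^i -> [5.59, -4.92, 4.33, -3.81, 3.35]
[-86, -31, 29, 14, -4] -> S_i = Random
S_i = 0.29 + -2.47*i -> [0.29, -2.18, -4.65, -7.12, -9.59]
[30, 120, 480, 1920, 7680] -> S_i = 30*4^i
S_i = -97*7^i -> [-97, -679, -4753, -33271, -232897]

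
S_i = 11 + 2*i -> [11, 13, 15, 17, 19]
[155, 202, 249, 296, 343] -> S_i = 155 + 47*i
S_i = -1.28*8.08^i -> [-1.28, -10.34, -83.57, -675.22, -5455.76]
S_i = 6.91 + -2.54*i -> [6.91, 4.37, 1.83, -0.71, -3.25]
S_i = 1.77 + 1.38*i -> [1.77, 3.15, 4.53, 5.91, 7.29]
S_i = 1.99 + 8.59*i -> [1.99, 10.58, 19.17, 27.76, 36.35]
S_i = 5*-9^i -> [5, -45, 405, -3645, 32805]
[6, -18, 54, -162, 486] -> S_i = 6*-3^i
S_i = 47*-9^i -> [47, -423, 3807, -34263, 308367]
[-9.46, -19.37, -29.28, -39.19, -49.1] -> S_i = -9.46 + -9.91*i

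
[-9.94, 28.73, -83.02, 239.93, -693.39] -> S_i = -9.94*(-2.89)^i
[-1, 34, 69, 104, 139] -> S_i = -1 + 35*i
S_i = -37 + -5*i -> [-37, -42, -47, -52, -57]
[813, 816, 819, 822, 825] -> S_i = 813 + 3*i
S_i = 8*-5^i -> [8, -40, 200, -1000, 5000]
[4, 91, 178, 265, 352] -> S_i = 4 + 87*i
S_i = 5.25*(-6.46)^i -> [5.25, -33.92, 219.09, -1415.33, 9143.01]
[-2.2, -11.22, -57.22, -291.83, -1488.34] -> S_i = -2.20*5.10^i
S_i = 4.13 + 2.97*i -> [4.13, 7.1, 10.07, 13.04, 16.01]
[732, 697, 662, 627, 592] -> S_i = 732 + -35*i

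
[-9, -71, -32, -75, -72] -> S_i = Random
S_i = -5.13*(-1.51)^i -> [-5.13, 7.75, -11.7, 17.66, -26.67]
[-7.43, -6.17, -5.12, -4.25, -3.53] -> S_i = -7.43*0.83^i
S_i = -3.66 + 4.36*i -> [-3.66, 0.7, 5.06, 9.42, 13.78]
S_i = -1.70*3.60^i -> [-1.7, -6.12, -22.03, -79.32, -285.53]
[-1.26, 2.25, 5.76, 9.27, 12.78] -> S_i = -1.26 + 3.51*i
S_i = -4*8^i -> [-4, -32, -256, -2048, -16384]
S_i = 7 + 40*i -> [7, 47, 87, 127, 167]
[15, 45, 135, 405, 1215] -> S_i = 15*3^i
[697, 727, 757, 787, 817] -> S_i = 697 + 30*i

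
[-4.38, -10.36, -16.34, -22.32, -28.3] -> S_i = -4.38 + -5.98*i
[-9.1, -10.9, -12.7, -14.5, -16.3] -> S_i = -9.10 + -1.80*i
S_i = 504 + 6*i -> [504, 510, 516, 522, 528]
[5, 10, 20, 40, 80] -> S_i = 5*2^i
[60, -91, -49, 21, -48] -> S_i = Random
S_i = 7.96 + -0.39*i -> [7.96, 7.57, 7.18, 6.79, 6.4]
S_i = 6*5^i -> [6, 30, 150, 750, 3750]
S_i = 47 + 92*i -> [47, 139, 231, 323, 415]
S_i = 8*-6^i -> [8, -48, 288, -1728, 10368]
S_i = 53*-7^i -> [53, -371, 2597, -18179, 127253]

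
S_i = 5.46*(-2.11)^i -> [5.46, -11.52, 24.31, -51.29, 108.22]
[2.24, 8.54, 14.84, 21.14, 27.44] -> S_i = 2.24 + 6.30*i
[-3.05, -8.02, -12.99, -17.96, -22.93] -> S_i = -3.05 + -4.97*i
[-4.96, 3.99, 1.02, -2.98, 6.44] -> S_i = Random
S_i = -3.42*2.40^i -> [-3.42, -8.21, -19.7, -47.28, -113.47]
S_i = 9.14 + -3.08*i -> [9.14, 6.06, 2.98, -0.1, -3.18]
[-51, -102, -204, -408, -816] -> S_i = -51*2^i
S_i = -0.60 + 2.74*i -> [-0.6, 2.14, 4.88, 7.62, 10.36]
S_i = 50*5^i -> [50, 250, 1250, 6250, 31250]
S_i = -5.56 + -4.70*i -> [-5.56, -10.26, -14.96, -19.66, -24.36]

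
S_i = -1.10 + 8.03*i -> [-1.1, 6.93, 14.96, 22.99, 31.02]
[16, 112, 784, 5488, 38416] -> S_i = 16*7^i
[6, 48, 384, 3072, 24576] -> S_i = 6*8^i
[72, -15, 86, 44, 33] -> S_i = Random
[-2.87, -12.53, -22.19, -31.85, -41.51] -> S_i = -2.87 + -9.66*i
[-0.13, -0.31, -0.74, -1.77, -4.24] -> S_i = -0.13*2.39^i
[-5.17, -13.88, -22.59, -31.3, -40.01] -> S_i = -5.17 + -8.71*i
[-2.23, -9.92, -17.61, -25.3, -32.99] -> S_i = -2.23 + -7.69*i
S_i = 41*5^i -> [41, 205, 1025, 5125, 25625]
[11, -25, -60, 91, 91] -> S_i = Random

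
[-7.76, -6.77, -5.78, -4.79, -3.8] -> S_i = -7.76 + 0.99*i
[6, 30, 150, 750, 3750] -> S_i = 6*5^i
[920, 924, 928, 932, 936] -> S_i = 920 + 4*i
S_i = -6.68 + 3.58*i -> [-6.68, -3.1, 0.48, 4.06, 7.64]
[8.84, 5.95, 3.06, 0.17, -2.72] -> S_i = 8.84 + -2.89*i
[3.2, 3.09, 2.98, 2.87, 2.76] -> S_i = 3.20 + -0.11*i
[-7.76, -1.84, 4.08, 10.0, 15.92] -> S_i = -7.76 + 5.92*i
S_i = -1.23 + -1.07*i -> [-1.23, -2.3, -3.37, -4.44, -5.51]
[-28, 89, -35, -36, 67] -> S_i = Random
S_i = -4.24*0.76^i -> [-4.24, -3.22, -2.45, -1.86, -1.41]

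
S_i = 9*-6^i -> [9, -54, 324, -1944, 11664]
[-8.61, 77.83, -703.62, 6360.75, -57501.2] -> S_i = -8.61*(-9.04)^i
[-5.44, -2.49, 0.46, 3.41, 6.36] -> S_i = -5.44 + 2.95*i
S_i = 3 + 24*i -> [3, 27, 51, 75, 99]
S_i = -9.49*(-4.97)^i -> [-9.49, 47.17, -234.41, 1165.03, -5790.18]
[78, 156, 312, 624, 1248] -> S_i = 78*2^i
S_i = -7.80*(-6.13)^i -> [-7.8, 47.81, -293.1, 1796.7, -11013.78]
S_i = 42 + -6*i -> [42, 36, 30, 24, 18]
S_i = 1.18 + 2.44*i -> [1.18, 3.62, 6.06, 8.5, 10.94]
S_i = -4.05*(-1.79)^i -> [-4.05, 7.25, -12.98, 23.23, -41.58]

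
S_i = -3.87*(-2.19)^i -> [-3.87, 8.48, -18.56, 40.65, -89.02]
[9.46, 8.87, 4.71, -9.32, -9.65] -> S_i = Random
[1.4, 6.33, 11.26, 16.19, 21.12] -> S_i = 1.40 + 4.93*i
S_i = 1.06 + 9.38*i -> [1.06, 10.44, 19.82, 29.2, 38.58]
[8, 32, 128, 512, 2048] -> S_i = 8*4^i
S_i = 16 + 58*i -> [16, 74, 132, 190, 248]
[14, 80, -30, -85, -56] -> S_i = Random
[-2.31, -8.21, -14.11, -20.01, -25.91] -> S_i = -2.31 + -5.90*i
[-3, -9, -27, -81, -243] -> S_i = -3*3^i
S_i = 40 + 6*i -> [40, 46, 52, 58, 64]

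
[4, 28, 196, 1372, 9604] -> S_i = 4*7^i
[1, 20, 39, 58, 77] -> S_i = 1 + 19*i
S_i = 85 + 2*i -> [85, 87, 89, 91, 93]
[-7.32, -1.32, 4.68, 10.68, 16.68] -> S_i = -7.32 + 6.00*i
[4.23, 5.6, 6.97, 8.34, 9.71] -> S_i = 4.23 + 1.37*i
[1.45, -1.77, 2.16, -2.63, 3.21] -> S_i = 1.45*(-1.22)^i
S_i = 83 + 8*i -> [83, 91, 99, 107, 115]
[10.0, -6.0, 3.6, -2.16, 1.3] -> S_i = 10.00*(-0.60)^i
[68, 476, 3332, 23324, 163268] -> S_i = 68*7^i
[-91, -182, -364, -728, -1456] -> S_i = -91*2^i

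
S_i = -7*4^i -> [-7, -28, -112, -448, -1792]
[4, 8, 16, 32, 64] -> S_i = 4*2^i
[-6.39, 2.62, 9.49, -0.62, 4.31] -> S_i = Random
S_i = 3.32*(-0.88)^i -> [3.32, -2.92, 2.57, -2.26, 1.99]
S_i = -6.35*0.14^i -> [-6.35, -0.89, -0.12, -0.02, -0.0]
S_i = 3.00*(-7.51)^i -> [3.0, -22.53, 169.2, -1270.69, 9542.91]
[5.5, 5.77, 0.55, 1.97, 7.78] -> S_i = Random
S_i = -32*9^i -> [-32, -288, -2592, -23328, -209952]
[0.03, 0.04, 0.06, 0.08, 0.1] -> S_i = 0.03*1.36^i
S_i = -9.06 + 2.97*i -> [-9.06, -6.09, -3.12, -0.15, 2.82]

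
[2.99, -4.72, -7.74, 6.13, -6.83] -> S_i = Random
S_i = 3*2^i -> [3, 6, 12, 24, 48]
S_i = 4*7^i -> [4, 28, 196, 1372, 9604]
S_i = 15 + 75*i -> [15, 90, 165, 240, 315]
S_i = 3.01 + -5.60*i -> [3.01, -2.59, -8.19, -13.79, -19.39]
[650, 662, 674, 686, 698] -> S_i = 650 + 12*i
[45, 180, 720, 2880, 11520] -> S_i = 45*4^i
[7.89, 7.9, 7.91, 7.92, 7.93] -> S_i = 7.89 + 0.01*i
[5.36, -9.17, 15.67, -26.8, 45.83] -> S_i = 5.36*(-1.71)^i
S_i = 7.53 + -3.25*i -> [7.53, 4.28, 1.03, -2.22, -5.47]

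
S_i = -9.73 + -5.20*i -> [-9.73, -14.93, -20.13, -25.33, -30.53]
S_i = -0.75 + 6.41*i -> [-0.75, 5.66, 12.07, 18.48, 24.89]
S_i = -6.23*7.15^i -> [-6.23, -44.54, -318.49, -2277.23, -16282.17]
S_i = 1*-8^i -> [1, -8, 64, -512, 4096]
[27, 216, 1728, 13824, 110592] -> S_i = 27*8^i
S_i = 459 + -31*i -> [459, 428, 397, 366, 335]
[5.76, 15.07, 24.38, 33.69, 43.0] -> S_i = 5.76 + 9.31*i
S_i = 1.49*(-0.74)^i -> [1.49, -1.1, 0.82, -0.6, 0.45]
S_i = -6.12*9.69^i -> [-6.12, -59.3, -574.64, -5568.3, -53956.84]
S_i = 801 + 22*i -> [801, 823, 845, 867, 889]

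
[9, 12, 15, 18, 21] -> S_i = 9 + 3*i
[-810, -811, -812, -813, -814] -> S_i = -810 + -1*i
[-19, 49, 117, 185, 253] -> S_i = -19 + 68*i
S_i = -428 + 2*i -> [-428, -426, -424, -422, -420]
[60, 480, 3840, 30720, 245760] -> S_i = 60*8^i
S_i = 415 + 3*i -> [415, 418, 421, 424, 427]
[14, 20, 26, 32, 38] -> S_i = 14 + 6*i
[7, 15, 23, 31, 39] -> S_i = 7 + 8*i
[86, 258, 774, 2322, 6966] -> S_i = 86*3^i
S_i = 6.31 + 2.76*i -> [6.31, 9.07, 11.83, 14.59, 17.35]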